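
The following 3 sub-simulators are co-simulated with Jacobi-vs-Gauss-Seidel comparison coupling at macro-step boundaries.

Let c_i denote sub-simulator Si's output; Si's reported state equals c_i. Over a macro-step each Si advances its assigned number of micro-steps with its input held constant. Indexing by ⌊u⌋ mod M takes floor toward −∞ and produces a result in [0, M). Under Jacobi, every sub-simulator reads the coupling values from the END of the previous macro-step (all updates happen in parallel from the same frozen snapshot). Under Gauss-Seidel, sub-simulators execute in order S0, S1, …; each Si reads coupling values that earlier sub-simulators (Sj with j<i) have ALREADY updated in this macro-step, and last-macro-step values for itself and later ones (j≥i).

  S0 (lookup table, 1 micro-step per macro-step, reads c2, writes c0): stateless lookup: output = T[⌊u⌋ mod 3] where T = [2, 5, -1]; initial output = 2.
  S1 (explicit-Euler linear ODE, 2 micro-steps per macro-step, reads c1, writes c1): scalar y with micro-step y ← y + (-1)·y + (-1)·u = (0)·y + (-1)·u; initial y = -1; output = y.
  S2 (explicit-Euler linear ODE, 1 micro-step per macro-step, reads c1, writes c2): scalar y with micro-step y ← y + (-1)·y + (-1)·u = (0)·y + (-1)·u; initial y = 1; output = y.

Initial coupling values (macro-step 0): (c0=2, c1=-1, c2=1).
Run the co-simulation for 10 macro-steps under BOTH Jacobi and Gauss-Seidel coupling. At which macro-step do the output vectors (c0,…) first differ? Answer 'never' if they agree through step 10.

[Jacobi] macro 1: S0 reads c2=1 → after 1×micro: 5; S1 reads c1=-1 → after 2×micro: 1; S2 reads c1=-1 → after 1×micro: 1 ⇒ (c0=5, c1=1, c2=1)
[Jacobi] macro 2: S0 reads c2=1 → after 1×micro: 5; S1 reads c1=1 → after 2×micro: -1; S2 reads c1=1 → after 1×micro: -1 ⇒ (c0=5, c1=-1, c2=-1)
[Jacobi] macro 3: S0 reads c2=-1 → after 1×micro: -1; S1 reads c1=-1 → after 2×micro: 1; S2 reads c1=-1 → after 1×micro: 1 ⇒ (c0=-1, c1=1, c2=1)
[Jacobi] macro 4: S0 reads c2=1 → after 1×micro: 5; S1 reads c1=1 → after 2×micro: -1; S2 reads c1=1 → after 1×micro: -1 ⇒ (c0=5, c1=-1, c2=-1)
[Jacobi] macro 5: S0 reads c2=-1 → after 1×micro: -1; S1 reads c1=-1 → after 2×micro: 1; S2 reads c1=-1 → after 1×micro: 1 ⇒ (c0=-1, c1=1, c2=1)
[Jacobi] macro 6: S0 reads c2=1 → after 1×micro: 5; S1 reads c1=1 → after 2×micro: -1; S2 reads c1=1 → after 1×micro: -1 ⇒ (c0=5, c1=-1, c2=-1)
[Jacobi] macro 7: S0 reads c2=-1 → after 1×micro: -1; S1 reads c1=-1 → after 2×micro: 1; S2 reads c1=-1 → after 1×micro: 1 ⇒ (c0=-1, c1=1, c2=1)
[Jacobi] macro 8: S0 reads c2=1 → after 1×micro: 5; S1 reads c1=1 → after 2×micro: -1; S2 reads c1=1 → after 1×micro: -1 ⇒ (c0=5, c1=-1, c2=-1)
[Jacobi] macro 9: S0 reads c2=-1 → after 1×micro: -1; S1 reads c1=-1 → after 2×micro: 1; S2 reads c1=-1 → after 1×micro: 1 ⇒ (c0=-1, c1=1, c2=1)
[Jacobi] macro 10: S0 reads c2=1 → after 1×micro: 5; S1 reads c1=1 → after 2×micro: -1; S2 reads c1=1 → after 1×micro: -1 ⇒ (c0=5, c1=-1, c2=-1)
[Gauss-Seidel] macro 1: S0 reads c2=1 → after 1×micro: 5; S1 reads c1=-1 → after 2×micro: 1; S2 reads c1=1 → after 1×micro: -1 ⇒ (c0=5, c1=1, c2=-1)
[Gauss-Seidel] macro 2: S0 reads c2=-1 → after 1×micro: -1; S1 reads c1=1 → after 2×micro: -1; S2 reads c1=-1 → after 1×micro: 1 ⇒ (c0=-1, c1=-1, c2=1)
[Gauss-Seidel] macro 3: S0 reads c2=1 → after 1×micro: 5; S1 reads c1=-1 → after 2×micro: 1; S2 reads c1=1 → after 1×micro: -1 ⇒ (c0=5, c1=1, c2=-1)
[Gauss-Seidel] macro 4: S0 reads c2=-1 → after 1×micro: -1; S1 reads c1=1 → after 2×micro: -1; S2 reads c1=-1 → after 1×micro: 1 ⇒ (c0=-1, c1=-1, c2=1)
[Gauss-Seidel] macro 5: S0 reads c2=1 → after 1×micro: 5; S1 reads c1=-1 → after 2×micro: 1; S2 reads c1=1 → after 1×micro: -1 ⇒ (c0=5, c1=1, c2=-1)
[Gauss-Seidel] macro 6: S0 reads c2=-1 → after 1×micro: -1; S1 reads c1=1 → after 2×micro: -1; S2 reads c1=-1 → after 1×micro: 1 ⇒ (c0=-1, c1=-1, c2=1)
[Gauss-Seidel] macro 7: S0 reads c2=1 → after 1×micro: 5; S1 reads c1=-1 → after 2×micro: 1; S2 reads c1=1 → after 1×micro: -1 ⇒ (c0=5, c1=1, c2=-1)
[Gauss-Seidel] macro 8: S0 reads c2=-1 → after 1×micro: -1; S1 reads c1=1 → after 2×micro: -1; S2 reads c1=-1 → after 1×micro: 1 ⇒ (c0=-1, c1=-1, c2=1)
[Gauss-Seidel] macro 9: S0 reads c2=1 → after 1×micro: 5; S1 reads c1=-1 → after 2×micro: 1; S2 reads c1=1 → after 1×micro: -1 ⇒ (c0=5, c1=1, c2=-1)
[Gauss-Seidel] macro 10: S0 reads c2=-1 → after 1×micro: -1; S1 reads c1=1 → after 2×micro: -1; S2 reads c1=-1 → after 1×micro: 1 ⇒ (c0=-1, c1=-1, c2=1)

first divergence at macro-step: 1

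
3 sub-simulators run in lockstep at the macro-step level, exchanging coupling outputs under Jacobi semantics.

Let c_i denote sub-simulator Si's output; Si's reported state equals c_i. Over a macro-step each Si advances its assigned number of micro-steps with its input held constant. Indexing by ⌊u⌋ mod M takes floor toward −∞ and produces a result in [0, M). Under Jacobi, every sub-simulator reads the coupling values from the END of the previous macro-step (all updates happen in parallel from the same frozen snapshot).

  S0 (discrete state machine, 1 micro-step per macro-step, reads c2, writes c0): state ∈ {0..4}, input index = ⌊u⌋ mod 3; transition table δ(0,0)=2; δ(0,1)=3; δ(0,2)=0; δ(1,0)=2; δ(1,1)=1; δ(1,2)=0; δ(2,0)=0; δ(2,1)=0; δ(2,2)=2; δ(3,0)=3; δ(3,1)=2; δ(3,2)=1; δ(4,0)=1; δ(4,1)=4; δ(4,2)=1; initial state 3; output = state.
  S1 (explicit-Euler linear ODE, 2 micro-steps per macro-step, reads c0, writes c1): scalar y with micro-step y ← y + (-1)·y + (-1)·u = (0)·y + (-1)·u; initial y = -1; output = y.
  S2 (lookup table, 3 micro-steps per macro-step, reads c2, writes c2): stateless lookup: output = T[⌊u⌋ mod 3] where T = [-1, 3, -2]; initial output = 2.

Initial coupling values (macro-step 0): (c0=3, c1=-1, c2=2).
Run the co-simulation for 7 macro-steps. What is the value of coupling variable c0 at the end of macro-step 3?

c0 at macro-step 3 = 2

macro 1: S0 reads c2=2 → after 1×micro: 1; S1 reads c0=3 → after 2×micro: -3; S2 reads c2=2 → after 3×micro: -2 ⇒ (c0=1, c1=-3, c2=-2)
macro 2: S0 reads c2=-2 → after 1×micro: 1; S1 reads c0=1 → after 2×micro: -1; S2 reads c2=-2 → after 3×micro: 3 ⇒ (c0=1, c1=-1, c2=3)
macro 3: S0 reads c2=3 → after 1×micro: 2; S1 reads c0=1 → after 2×micro: -1; S2 reads c2=3 → after 3×micro: -1 ⇒ (c0=2, c1=-1, c2=-1)
macro 4: S0 reads c2=-1 → after 1×micro: 2; S1 reads c0=2 → after 2×micro: -2; S2 reads c2=-1 → after 3×micro: -2 ⇒ (c0=2, c1=-2, c2=-2)
macro 5: S0 reads c2=-2 → after 1×micro: 0; S1 reads c0=2 → after 2×micro: -2; S2 reads c2=-2 → after 3×micro: 3 ⇒ (c0=0, c1=-2, c2=3)
macro 6: S0 reads c2=3 → after 1×micro: 2; S1 reads c0=0 → after 2×micro: 0; S2 reads c2=3 → after 3×micro: -1 ⇒ (c0=2, c1=0, c2=-1)
macro 7: S0 reads c2=-1 → after 1×micro: 2; S1 reads c0=2 → after 2×micro: -2; S2 reads c2=-1 → after 3×micro: -2 ⇒ (c0=2, c1=-2, c2=-2)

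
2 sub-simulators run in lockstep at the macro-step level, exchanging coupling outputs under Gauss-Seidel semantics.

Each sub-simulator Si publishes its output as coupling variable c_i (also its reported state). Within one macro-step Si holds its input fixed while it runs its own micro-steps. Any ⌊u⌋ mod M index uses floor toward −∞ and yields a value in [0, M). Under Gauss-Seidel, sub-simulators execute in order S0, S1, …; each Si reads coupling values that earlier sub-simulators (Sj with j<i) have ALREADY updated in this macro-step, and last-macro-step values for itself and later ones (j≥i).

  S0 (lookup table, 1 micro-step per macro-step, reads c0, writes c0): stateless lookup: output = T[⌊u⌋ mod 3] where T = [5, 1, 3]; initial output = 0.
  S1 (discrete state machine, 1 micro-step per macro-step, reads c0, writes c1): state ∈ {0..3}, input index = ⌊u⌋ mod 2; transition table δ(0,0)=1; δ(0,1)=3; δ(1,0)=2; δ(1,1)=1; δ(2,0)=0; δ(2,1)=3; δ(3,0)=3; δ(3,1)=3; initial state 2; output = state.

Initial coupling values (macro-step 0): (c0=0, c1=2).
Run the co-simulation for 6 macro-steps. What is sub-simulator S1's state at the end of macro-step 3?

S1 state at macro-step 3 = 3

macro 1: S0 reads c0=0 → after 1×micro: 5; S1 reads c0=5 → after 1×micro: 3 ⇒ (c0=5, c1=3)
macro 2: S0 reads c0=5 → after 1×micro: 3; S1 reads c0=3 → after 1×micro: 3 ⇒ (c0=3, c1=3)
macro 3: S0 reads c0=3 → after 1×micro: 5; S1 reads c0=5 → after 1×micro: 3 ⇒ (c0=5, c1=3)
macro 4: S0 reads c0=5 → after 1×micro: 3; S1 reads c0=3 → after 1×micro: 3 ⇒ (c0=3, c1=3)
macro 5: S0 reads c0=3 → after 1×micro: 5; S1 reads c0=5 → after 1×micro: 3 ⇒ (c0=5, c1=3)
macro 6: S0 reads c0=5 → after 1×micro: 3; S1 reads c0=3 → after 1×micro: 3 ⇒ (c0=3, c1=3)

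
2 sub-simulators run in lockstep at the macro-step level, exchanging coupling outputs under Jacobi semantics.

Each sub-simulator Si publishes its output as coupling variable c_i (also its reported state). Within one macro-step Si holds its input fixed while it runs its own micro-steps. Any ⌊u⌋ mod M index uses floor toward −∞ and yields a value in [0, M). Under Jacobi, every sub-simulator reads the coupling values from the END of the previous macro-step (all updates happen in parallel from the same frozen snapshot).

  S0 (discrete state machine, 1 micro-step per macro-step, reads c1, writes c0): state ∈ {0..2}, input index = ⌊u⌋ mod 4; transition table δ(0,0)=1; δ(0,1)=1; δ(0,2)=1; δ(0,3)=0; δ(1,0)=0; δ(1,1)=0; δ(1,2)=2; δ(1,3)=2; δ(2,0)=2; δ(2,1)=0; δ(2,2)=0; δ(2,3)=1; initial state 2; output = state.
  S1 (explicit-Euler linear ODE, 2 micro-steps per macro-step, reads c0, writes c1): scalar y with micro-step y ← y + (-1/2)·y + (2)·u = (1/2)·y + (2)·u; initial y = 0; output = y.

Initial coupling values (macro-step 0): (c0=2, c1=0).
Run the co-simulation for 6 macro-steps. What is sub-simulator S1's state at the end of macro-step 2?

macro 1: S0 reads c1=0 → after 1×micro: 2; S1 reads c0=2 → after 2×micro: 6 ⇒ (c0=2, c1=6)
macro 2: S0 reads c1=6 → after 1×micro: 0; S1 reads c0=2 → after 2×micro: 15/2 ⇒ (c0=0, c1=15/2)
macro 3: S0 reads c1=15/2 → after 1×micro: 0; S1 reads c0=0 → after 2×micro: 15/8 ⇒ (c0=0, c1=15/8)
macro 4: S0 reads c1=15/8 → after 1×micro: 1; S1 reads c0=0 → after 2×micro: 15/32 ⇒ (c0=1, c1=15/32)
macro 5: S0 reads c1=15/32 → after 1×micro: 0; S1 reads c0=1 → after 2×micro: 399/128 ⇒ (c0=0, c1=399/128)
macro 6: S0 reads c1=399/128 → after 1×micro: 0; S1 reads c0=0 → after 2×micro: 399/512 ⇒ (c0=0, c1=399/512)

S1 state at macro-step 2 = 15/2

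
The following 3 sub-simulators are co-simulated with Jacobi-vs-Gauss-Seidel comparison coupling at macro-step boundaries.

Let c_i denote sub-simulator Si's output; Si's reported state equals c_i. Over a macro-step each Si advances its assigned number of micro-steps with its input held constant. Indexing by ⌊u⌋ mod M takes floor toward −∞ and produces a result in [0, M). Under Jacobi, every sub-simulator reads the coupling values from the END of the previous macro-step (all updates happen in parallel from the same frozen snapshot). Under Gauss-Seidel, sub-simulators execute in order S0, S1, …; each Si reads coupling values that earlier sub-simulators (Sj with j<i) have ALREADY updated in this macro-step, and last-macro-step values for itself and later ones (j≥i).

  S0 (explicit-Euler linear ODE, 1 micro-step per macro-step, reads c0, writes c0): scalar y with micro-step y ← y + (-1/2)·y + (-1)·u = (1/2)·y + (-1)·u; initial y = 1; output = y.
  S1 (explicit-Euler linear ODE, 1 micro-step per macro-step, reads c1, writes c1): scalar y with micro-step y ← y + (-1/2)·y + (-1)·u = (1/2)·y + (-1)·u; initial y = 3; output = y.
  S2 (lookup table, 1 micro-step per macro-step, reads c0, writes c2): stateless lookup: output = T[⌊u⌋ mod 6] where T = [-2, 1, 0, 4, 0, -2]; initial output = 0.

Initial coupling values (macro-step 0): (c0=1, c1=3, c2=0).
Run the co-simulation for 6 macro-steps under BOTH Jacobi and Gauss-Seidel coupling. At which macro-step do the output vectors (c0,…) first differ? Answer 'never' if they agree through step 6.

[Jacobi] macro 1: S0 reads c0=1 → after 1×micro: -1/2; S1 reads c1=3 → after 1×micro: -3/2; S2 reads c0=1 → after 1×micro: 1 ⇒ (c0=-1/2, c1=-3/2, c2=1)
[Jacobi] macro 2: S0 reads c0=-1/2 → after 1×micro: 1/4; S1 reads c1=-3/2 → after 1×micro: 3/4; S2 reads c0=-1/2 → after 1×micro: -2 ⇒ (c0=1/4, c1=3/4, c2=-2)
[Jacobi] macro 3: S0 reads c0=1/4 → after 1×micro: -1/8; S1 reads c1=3/4 → after 1×micro: -3/8; S2 reads c0=1/4 → after 1×micro: -2 ⇒ (c0=-1/8, c1=-3/8, c2=-2)
[Jacobi] macro 4: S0 reads c0=-1/8 → after 1×micro: 1/16; S1 reads c1=-3/8 → after 1×micro: 3/16; S2 reads c0=-1/8 → after 1×micro: -2 ⇒ (c0=1/16, c1=3/16, c2=-2)
[Jacobi] macro 5: S0 reads c0=1/16 → after 1×micro: -1/32; S1 reads c1=3/16 → after 1×micro: -3/32; S2 reads c0=1/16 → after 1×micro: -2 ⇒ (c0=-1/32, c1=-3/32, c2=-2)
[Jacobi] macro 6: S0 reads c0=-1/32 → after 1×micro: 1/64; S1 reads c1=-3/32 → after 1×micro: 3/64; S2 reads c0=-1/32 → after 1×micro: -2 ⇒ (c0=1/64, c1=3/64, c2=-2)
[Gauss-Seidel] macro 1: S0 reads c0=1 → after 1×micro: -1/2; S1 reads c1=3 → after 1×micro: -3/2; S2 reads c0=-1/2 → after 1×micro: -2 ⇒ (c0=-1/2, c1=-3/2, c2=-2)
[Gauss-Seidel] macro 2: S0 reads c0=-1/2 → after 1×micro: 1/4; S1 reads c1=-3/2 → after 1×micro: 3/4; S2 reads c0=1/4 → after 1×micro: -2 ⇒ (c0=1/4, c1=3/4, c2=-2)
[Gauss-Seidel] macro 3: S0 reads c0=1/4 → after 1×micro: -1/8; S1 reads c1=3/4 → after 1×micro: -3/8; S2 reads c0=-1/8 → after 1×micro: -2 ⇒ (c0=-1/8, c1=-3/8, c2=-2)
[Gauss-Seidel] macro 4: S0 reads c0=-1/8 → after 1×micro: 1/16; S1 reads c1=-3/8 → after 1×micro: 3/16; S2 reads c0=1/16 → after 1×micro: -2 ⇒ (c0=1/16, c1=3/16, c2=-2)
[Gauss-Seidel] macro 5: S0 reads c0=1/16 → after 1×micro: -1/32; S1 reads c1=3/16 → after 1×micro: -3/32; S2 reads c0=-1/32 → after 1×micro: -2 ⇒ (c0=-1/32, c1=-3/32, c2=-2)
[Gauss-Seidel] macro 6: S0 reads c0=-1/32 → after 1×micro: 1/64; S1 reads c1=-3/32 → after 1×micro: 3/64; S2 reads c0=1/64 → after 1×micro: -2 ⇒ (c0=1/64, c1=3/64, c2=-2)

first divergence at macro-step: 1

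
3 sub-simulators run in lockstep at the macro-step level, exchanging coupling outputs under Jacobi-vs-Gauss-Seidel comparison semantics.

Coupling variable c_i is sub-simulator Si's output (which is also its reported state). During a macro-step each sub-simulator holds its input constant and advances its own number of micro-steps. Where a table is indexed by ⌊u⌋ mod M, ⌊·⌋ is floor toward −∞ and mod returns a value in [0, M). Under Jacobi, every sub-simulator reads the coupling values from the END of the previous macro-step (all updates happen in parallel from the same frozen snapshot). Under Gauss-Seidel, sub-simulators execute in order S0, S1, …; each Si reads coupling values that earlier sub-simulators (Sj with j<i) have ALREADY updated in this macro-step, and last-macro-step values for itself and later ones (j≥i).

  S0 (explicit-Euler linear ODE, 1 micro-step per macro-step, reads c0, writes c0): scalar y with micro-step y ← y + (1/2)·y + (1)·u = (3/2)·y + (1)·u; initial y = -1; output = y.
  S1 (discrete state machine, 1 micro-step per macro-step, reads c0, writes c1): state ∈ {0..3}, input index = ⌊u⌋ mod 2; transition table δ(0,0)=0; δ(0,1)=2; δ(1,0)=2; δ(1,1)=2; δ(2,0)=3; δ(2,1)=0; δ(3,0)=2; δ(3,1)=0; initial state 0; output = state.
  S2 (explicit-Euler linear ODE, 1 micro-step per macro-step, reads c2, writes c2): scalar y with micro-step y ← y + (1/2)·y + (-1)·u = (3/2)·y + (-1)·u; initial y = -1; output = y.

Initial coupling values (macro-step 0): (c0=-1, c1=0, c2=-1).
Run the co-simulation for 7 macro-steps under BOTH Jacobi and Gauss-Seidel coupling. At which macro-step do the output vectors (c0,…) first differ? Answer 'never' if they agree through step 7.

[Jacobi] macro 1: S0 reads c0=-1 → after 1×micro: -5/2; S1 reads c0=-1 → after 1×micro: 2; S2 reads c2=-1 → after 1×micro: -1/2 ⇒ (c0=-5/2, c1=2, c2=-1/2)
[Jacobi] macro 2: S0 reads c0=-5/2 → after 1×micro: -25/4; S1 reads c0=-5/2 → after 1×micro: 0; S2 reads c2=-1/2 → after 1×micro: -1/4 ⇒ (c0=-25/4, c1=0, c2=-1/4)
[Jacobi] macro 3: S0 reads c0=-25/4 → after 1×micro: -125/8; S1 reads c0=-25/4 → after 1×micro: 2; S2 reads c2=-1/4 → after 1×micro: -1/8 ⇒ (c0=-125/8, c1=2, c2=-1/8)
[Jacobi] macro 4: S0 reads c0=-125/8 → after 1×micro: -625/16; S1 reads c0=-125/8 → after 1×micro: 3; S2 reads c2=-1/8 → after 1×micro: -1/16 ⇒ (c0=-625/16, c1=3, c2=-1/16)
[Jacobi] macro 5: S0 reads c0=-625/16 → after 1×micro: -3125/32; S1 reads c0=-625/16 → after 1×micro: 2; S2 reads c2=-1/16 → after 1×micro: -1/32 ⇒ (c0=-3125/32, c1=2, c2=-1/32)
[Jacobi] macro 6: S0 reads c0=-3125/32 → after 1×micro: -15625/64; S1 reads c0=-3125/32 → after 1×micro: 3; S2 reads c2=-1/32 → after 1×micro: -1/64 ⇒ (c0=-15625/64, c1=3, c2=-1/64)
[Jacobi] macro 7: S0 reads c0=-15625/64 → after 1×micro: -78125/128; S1 reads c0=-15625/64 → after 1×micro: 0; S2 reads c2=-1/64 → after 1×micro: -1/128 ⇒ (c0=-78125/128, c1=0, c2=-1/128)
[Gauss-Seidel] macro 1: S0 reads c0=-1 → after 1×micro: -5/2; S1 reads c0=-5/2 → after 1×micro: 2; S2 reads c2=-1 → after 1×micro: -1/2 ⇒ (c0=-5/2, c1=2, c2=-1/2)
[Gauss-Seidel] macro 2: S0 reads c0=-5/2 → after 1×micro: -25/4; S1 reads c0=-25/4 → after 1×micro: 0; S2 reads c2=-1/2 → after 1×micro: -1/4 ⇒ (c0=-25/4, c1=0, c2=-1/4)
[Gauss-Seidel] macro 3: S0 reads c0=-25/4 → after 1×micro: -125/8; S1 reads c0=-125/8 → after 1×micro: 0; S2 reads c2=-1/4 → after 1×micro: -1/8 ⇒ (c0=-125/8, c1=0, c2=-1/8)
[Gauss-Seidel] macro 4: S0 reads c0=-125/8 → after 1×micro: -625/16; S1 reads c0=-625/16 → after 1×micro: 0; S2 reads c2=-1/8 → after 1×micro: -1/16 ⇒ (c0=-625/16, c1=0, c2=-1/16)
[Gauss-Seidel] macro 5: S0 reads c0=-625/16 → after 1×micro: -3125/32; S1 reads c0=-3125/32 → after 1×micro: 0; S2 reads c2=-1/16 → after 1×micro: -1/32 ⇒ (c0=-3125/32, c1=0, c2=-1/32)
[Gauss-Seidel] macro 6: S0 reads c0=-3125/32 → after 1×micro: -15625/64; S1 reads c0=-15625/64 → after 1×micro: 2; S2 reads c2=-1/32 → after 1×micro: -1/64 ⇒ (c0=-15625/64, c1=2, c2=-1/64)
[Gauss-Seidel] macro 7: S0 reads c0=-15625/64 → after 1×micro: -78125/128; S1 reads c0=-78125/128 → after 1×micro: 0; S2 reads c2=-1/64 → after 1×micro: -1/128 ⇒ (c0=-78125/128, c1=0, c2=-1/128)

first divergence at macro-step: 3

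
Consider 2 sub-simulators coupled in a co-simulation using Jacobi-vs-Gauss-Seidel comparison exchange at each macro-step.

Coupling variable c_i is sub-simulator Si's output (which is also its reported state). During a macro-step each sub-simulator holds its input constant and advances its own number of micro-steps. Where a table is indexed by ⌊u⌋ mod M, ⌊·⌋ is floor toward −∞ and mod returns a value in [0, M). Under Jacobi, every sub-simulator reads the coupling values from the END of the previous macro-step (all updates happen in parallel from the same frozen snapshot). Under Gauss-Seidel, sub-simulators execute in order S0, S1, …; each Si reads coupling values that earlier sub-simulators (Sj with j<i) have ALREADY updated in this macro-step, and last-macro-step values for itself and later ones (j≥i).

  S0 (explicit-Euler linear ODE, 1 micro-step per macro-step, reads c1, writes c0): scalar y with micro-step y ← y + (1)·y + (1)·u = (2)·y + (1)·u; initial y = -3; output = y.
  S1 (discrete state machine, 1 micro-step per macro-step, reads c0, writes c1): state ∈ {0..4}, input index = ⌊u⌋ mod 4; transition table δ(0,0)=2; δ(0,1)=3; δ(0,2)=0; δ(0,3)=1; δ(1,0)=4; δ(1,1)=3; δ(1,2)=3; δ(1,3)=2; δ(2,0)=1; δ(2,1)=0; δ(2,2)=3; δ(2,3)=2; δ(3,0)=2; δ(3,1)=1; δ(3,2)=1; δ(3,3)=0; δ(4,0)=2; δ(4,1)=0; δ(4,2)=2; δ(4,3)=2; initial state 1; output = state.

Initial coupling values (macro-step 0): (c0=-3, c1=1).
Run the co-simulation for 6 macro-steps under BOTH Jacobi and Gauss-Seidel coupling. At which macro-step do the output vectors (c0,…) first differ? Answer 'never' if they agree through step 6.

[Jacobi] macro 1: S0 reads c1=1 → after 1×micro: -5; S1 reads c0=-3 → after 1×micro: 3 ⇒ (c0=-5, c1=3)
[Jacobi] macro 2: S0 reads c1=3 → after 1×micro: -7; S1 reads c0=-5 → after 1×micro: 0 ⇒ (c0=-7, c1=0)
[Jacobi] macro 3: S0 reads c1=0 → after 1×micro: -14; S1 reads c0=-7 → after 1×micro: 3 ⇒ (c0=-14, c1=3)
[Jacobi] macro 4: S0 reads c1=3 → after 1×micro: -25; S1 reads c0=-14 → after 1×micro: 1 ⇒ (c0=-25, c1=1)
[Jacobi] macro 5: S0 reads c1=1 → after 1×micro: -49; S1 reads c0=-25 → after 1×micro: 2 ⇒ (c0=-49, c1=2)
[Jacobi] macro 6: S0 reads c1=2 → after 1×micro: -96; S1 reads c0=-49 → after 1×micro: 2 ⇒ (c0=-96, c1=2)
[Gauss-Seidel] macro 1: S0 reads c1=1 → after 1×micro: -5; S1 reads c0=-5 → after 1×micro: 2 ⇒ (c0=-5, c1=2)
[Gauss-Seidel] macro 2: S0 reads c1=2 → after 1×micro: -8; S1 reads c0=-8 → after 1×micro: 1 ⇒ (c0=-8, c1=1)
[Gauss-Seidel] macro 3: S0 reads c1=1 → after 1×micro: -15; S1 reads c0=-15 → after 1×micro: 3 ⇒ (c0=-15, c1=3)
[Gauss-Seidel] macro 4: S0 reads c1=3 → after 1×micro: -27; S1 reads c0=-27 → after 1×micro: 1 ⇒ (c0=-27, c1=1)
[Gauss-Seidel] macro 5: S0 reads c1=1 → after 1×micro: -53; S1 reads c0=-53 → after 1×micro: 2 ⇒ (c0=-53, c1=2)
[Gauss-Seidel] macro 6: S0 reads c1=2 → after 1×micro: -104; S1 reads c0=-104 → after 1×micro: 1 ⇒ (c0=-104, c1=1)

first divergence at macro-step: 1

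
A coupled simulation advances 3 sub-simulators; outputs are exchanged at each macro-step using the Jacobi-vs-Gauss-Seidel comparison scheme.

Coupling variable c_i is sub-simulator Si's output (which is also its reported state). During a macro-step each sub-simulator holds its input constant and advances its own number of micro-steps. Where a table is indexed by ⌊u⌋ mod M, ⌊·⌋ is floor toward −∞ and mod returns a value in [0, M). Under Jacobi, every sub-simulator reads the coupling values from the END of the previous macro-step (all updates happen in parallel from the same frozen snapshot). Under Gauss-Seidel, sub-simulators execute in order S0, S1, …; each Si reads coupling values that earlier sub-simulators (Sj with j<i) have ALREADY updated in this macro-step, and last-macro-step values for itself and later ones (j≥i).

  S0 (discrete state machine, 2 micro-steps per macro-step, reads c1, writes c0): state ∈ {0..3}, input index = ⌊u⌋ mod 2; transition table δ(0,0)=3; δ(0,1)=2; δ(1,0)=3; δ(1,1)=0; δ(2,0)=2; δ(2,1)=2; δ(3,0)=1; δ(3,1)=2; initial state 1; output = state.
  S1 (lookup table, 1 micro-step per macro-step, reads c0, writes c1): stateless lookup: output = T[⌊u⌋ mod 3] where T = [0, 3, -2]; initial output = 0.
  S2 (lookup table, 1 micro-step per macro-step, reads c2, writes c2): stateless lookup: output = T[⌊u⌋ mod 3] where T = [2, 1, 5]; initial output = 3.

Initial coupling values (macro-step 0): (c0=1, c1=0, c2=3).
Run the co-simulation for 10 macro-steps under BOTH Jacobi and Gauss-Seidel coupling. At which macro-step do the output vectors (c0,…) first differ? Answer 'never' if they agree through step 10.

first divergence at macro-step: 2

[Jacobi] macro 1: S0 reads c1=0 → after 2×micro: 1; S1 reads c0=1 → after 1×micro: 3; S2 reads c2=3 → after 1×micro: 2 ⇒ (c0=1, c1=3, c2=2)
[Jacobi] macro 2: S0 reads c1=3 → after 2×micro: 2; S1 reads c0=1 → after 1×micro: 3; S2 reads c2=2 → after 1×micro: 5 ⇒ (c0=2, c1=3, c2=5)
[Jacobi] macro 3: S0 reads c1=3 → after 2×micro: 2; S1 reads c0=2 → after 1×micro: -2; S2 reads c2=5 → after 1×micro: 5 ⇒ (c0=2, c1=-2, c2=5)
[Jacobi] macro 4: S0 reads c1=-2 → after 2×micro: 2; S1 reads c0=2 → after 1×micro: -2; S2 reads c2=5 → after 1×micro: 5 ⇒ (c0=2, c1=-2, c2=5)
[Jacobi] macro 5: S0 reads c1=-2 → after 2×micro: 2; S1 reads c0=2 → after 1×micro: -2; S2 reads c2=5 → after 1×micro: 5 ⇒ (c0=2, c1=-2, c2=5)
[Jacobi] macro 6: S0 reads c1=-2 → after 2×micro: 2; S1 reads c0=2 → after 1×micro: -2; S2 reads c2=5 → after 1×micro: 5 ⇒ (c0=2, c1=-2, c2=5)
[Jacobi] macro 7: S0 reads c1=-2 → after 2×micro: 2; S1 reads c0=2 → after 1×micro: -2; S2 reads c2=5 → after 1×micro: 5 ⇒ (c0=2, c1=-2, c2=5)
[Jacobi] macro 8: S0 reads c1=-2 → after 2×micro: 2; S1 reads c0=2 → after 1×micro: -2; S2 reads c2=5 → after 1×micro: 5 ⇒ (c0=2, c1=-2, c2=5)
[Jacobi] macro 9: S0 reads c1=-2 → after 2×micro: 2; S1 reads c0=2 → after 1×micro: -2; S2 reads c2=5 → after 1×micro: 5 ⇒ (c0=2, c1=-2, c2=5)
[Jacobi] macro 10: S0 reads c1=-2 → after 2×micro: 2; S1 reads c0=2 → after 1×micro: -2; S2 reads c2=5 → after 1×micro: 5 ⇒ (c0=2, c1=-2, c2=5)
[Gauss-Seidel] macro 1: S0 reads c1=0 → after 2×micro: 1; S1 reads c0=1 → after 1×micro: 3; S2 reads c2=3 → after 1×micro: 2 ⇒ (c0=1, c1=3, c2=2)
[Gauss-Seidel] macro 2: S0 reads c1=3 → after 2×micro: 2; S1 reads c0=2 → after 1×micro: -2; S2 reads c2=2 → after 1×micro: 5 ⇒ (c0=2, c1=-2, c2=5)
[Gauss-Seidel] macro 3: S0 reads c1=-2 → after 2×micro: 2; S1 reads c0=2 → after 1×micro: -2; S2 reads c2=5 → after 1×micro: 5 ⇒ (c0=2, c1=-2, c2=5)
[Gauss-Seidel] macro 4: S0 reads c1=-2 → after 2×micro: 2; S1 reads c0=2 → after 1×micro: -2; S2 reads c2=5 → after 1×micro: 5 ⇒ (c0=2, c1=-2, c2=5)
[Gauss-Seidel] macro 5: S0 reads c1=-2 → after 2×micro: 2; S1 reads c0=2 → after 1×micro: -2; S2 reads c2=5 → after 1×micro: 5 ⇒ (c0=2, c1=-2, c2=5)
[Gauss-Seidel] macro 6: S0 reads c1=-2 → after 2×micro: 2; S1 reads c0=2 → after 1×micro: -2; S2 reads c2=5 → after 1×micro: 5 ⇒ (c0=2, c1=-2, c2=5)
[Gauss-Seidel] macro 7: S0 reads c1=-2 → after 2×micro: 2; S1 reads c0=2 → after 1×micro: -2; S2 reads c2=5 → after 1×micro: 5 ⇒ (c0=2, c1=-2, c2=5)
[Gauss-Seidel] macro 8: S0 reads c1=-2 → after 2×micro: 2; S1 reads c0=2 → after 1×micro: -2; S2 reads c2=5 → after 1×micro: 5 ⇒ (c0=2, c1=-2, c2=5)
[Gauss-Seidel] macro 9: S0 reads c1=-2 → after 2×micro: 2; S1 reads c0=2 → after 1×micro: -2; S2 reads c2=5 → after 1×micro: 5 ⇒ (c0=2, c1=-2, c2=5)
[Gauss-Seidel] macro 10: S0 reads c1=-2 → after 2×micro: 2; S1 reads c0=2 → after 1×micro: -2; S2 reads c2=5 → after 1×micro: 5 ⇒ (c0=2, c1=-2, c2=5)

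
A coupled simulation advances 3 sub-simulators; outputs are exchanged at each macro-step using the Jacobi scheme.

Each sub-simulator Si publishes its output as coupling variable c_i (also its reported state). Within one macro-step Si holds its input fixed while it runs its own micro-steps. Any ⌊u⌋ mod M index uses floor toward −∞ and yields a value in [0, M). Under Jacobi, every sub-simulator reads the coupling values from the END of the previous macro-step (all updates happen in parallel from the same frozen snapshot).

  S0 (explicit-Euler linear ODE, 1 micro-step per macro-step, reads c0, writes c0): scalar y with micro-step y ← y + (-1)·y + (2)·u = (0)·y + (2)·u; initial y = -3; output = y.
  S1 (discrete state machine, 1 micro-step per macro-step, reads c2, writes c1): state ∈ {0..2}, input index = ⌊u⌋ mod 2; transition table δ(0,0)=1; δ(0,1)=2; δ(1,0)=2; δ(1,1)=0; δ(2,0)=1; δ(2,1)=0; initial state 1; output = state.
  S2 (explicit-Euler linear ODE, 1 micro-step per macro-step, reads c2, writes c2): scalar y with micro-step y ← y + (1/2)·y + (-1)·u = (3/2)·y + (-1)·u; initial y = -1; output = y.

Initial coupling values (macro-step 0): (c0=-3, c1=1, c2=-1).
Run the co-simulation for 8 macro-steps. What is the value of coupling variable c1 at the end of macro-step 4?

macro 1: S0 reads c0=-3 → after 1×micro: -6; S1 reads c2=-1 → after 1×micro: 0; S2 reads c2=-1 → after 1×micro: -1/2 ⇒ (c0=-6, c1=0, c2=-1/2)
macro 2: S0 reads c0=-6 → after 1×micro: -12; S1 reads c2=-1/2 → after 1×micro: 2; S2 reads c2=-1/2 → after 1×micro: -1/4 ⇒ (c0=-12, c1=2, c2=-1/4)
macro 3: S0 reads c0=-12 → after 1×micro: -24; S1 reads c2=-1/4 → after 1×micro: 0; S2 reads c2=-1/4 → after 1×micro: -1/8 ⇒ (c0=-24, c1=0, c2=-1/8)
macro 4: S0 reads c0=-24 → after 1×micro: -48; S1 reads c2=-1/8 → after 1×micro: 2; S2 reads c2=-1/8 → after 1×micro: -1/16 ⇒ (c0=-48, c1=2, c2=-1/16)
macro 5: S0 reads c0=-48 → after 1×micro: -96; S1 reads c2=-1/16 → after 1×micro: 0; S2 reads c2=-1/16 → after 1×micro: -1/32 ⇒ (c0=-96, c1=0, c2=-1/32)
macro 6: S0 reads c0=-96 → after 1×micro: -192; S1 reads c2=-1/32 → after 1×micro: 2; S2 reads c2=-1/32 → after 1×micro: -1/64 ⇒ (c0=-192, c1=2, c2=-1/64)
macro 7: S0 reads c0=-192 → after 1×micro: -384; S1 reads c2=-1/64 → after 1×micro: 0; S2 reads c2=-1/64 → after 1×micro: -1/128 ⇒ (c0=-384, c1=0, c2=-1/128)
macro 8: S0 reads c0=-384 → after 1×micro: -768; S1 reads c2=-1/128 → after 1×micro: 2; S2 reads c2=-1/128 → after 1×micro: -1/256 ⇒ (c0=-768, c1=2, c2=-1/256)

c1 at macro-step 4 = 2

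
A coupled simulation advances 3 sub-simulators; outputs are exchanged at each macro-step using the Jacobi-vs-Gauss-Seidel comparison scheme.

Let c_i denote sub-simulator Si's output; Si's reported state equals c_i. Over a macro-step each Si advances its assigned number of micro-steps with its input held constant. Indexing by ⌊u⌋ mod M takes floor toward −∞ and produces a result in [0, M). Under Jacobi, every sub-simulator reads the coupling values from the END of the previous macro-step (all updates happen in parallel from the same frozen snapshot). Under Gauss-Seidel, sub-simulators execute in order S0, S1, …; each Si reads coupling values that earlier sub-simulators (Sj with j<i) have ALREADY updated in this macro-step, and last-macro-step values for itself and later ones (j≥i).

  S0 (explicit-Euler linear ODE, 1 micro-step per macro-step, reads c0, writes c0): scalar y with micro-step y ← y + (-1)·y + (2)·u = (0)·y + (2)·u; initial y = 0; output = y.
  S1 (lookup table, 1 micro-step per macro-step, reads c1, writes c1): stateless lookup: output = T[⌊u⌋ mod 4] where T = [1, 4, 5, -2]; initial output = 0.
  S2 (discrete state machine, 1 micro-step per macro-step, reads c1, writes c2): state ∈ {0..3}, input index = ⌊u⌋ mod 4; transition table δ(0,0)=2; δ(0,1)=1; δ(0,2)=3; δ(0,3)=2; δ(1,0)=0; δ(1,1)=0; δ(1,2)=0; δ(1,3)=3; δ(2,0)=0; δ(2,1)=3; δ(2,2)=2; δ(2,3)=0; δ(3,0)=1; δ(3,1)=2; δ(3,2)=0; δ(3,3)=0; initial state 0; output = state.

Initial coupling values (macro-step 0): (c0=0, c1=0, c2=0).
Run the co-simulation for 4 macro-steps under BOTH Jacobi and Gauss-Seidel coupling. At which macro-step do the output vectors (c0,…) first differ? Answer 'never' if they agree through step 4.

first divergence at macro-step: 1

[Jacobi] macro 1: S0 reads c0=0 → after 1×micro: 0; S1 reads c1=0 → after 1×micro: 1; S2 reads c1=0 → after 1×micro: 2 ⇒ (c0=0, c1=1, c2=2)
[Jacobi] macro 2: S0 reads c0=0 → after 1×micro: 0; S1 reads c1=1 → after 1×micro: 4; S2 reads c1=1 → after 1×micro: 3 ⇒ (c0=0, c1=4, c2=3)
[Jacobi] macro 3: S0 reads c0=0 → after 1×micro: 0; S1 reads c1=4 → after 1×micro: 1; S2 reads c1=4 → after 1×micro: 1 ⇒ (c0=0, c1=1, c2=1)
[Jacobi] macro 4: S0 reads c0=0 → after 1×micro: 0; S1 reads c1=1 → after 1×micro: 4; S2 reads c1=1 → after 1×micro: 0 ⇒ (c0=0, c1=4, c2=0)
[Gauss-Seidel] macro 1: S0 reads c0=0 → after 1×micro: 0; S1 reads c1=0 → after 1×micro: 1; S2 reads c1=1 → after 1×micro: 1 ⇒ (c0=0, c1=1, c2=1)
[Gauss-Seidel] macro 2: S0 reads c0=0 → after 1×micro: 0; S1 reads c1=1 → after 1×micro: 4; S2 reads c1=4 → after 1×micro: 0 ⇒ (c0=0, c1=4, c2=0)
[Gauss-Seidel] macro 3: S0 reads c0=0 → after 1×micro: 0; S1 reads c1=4 → after 1×micro: 1; S2 reads c1=1 → after 1×micro: 1 ⇒ (c0=0, c1=1, c2=1)
[Gauss-Seidel] macro 4: S0 reads c0=0 → after 1×micro: 0; S1 reads c1=1 → after 1×micro: 4; S2 reads c1=4 → after 1×micro: 0 ⇒ (c0=0, c1=4, c2=0)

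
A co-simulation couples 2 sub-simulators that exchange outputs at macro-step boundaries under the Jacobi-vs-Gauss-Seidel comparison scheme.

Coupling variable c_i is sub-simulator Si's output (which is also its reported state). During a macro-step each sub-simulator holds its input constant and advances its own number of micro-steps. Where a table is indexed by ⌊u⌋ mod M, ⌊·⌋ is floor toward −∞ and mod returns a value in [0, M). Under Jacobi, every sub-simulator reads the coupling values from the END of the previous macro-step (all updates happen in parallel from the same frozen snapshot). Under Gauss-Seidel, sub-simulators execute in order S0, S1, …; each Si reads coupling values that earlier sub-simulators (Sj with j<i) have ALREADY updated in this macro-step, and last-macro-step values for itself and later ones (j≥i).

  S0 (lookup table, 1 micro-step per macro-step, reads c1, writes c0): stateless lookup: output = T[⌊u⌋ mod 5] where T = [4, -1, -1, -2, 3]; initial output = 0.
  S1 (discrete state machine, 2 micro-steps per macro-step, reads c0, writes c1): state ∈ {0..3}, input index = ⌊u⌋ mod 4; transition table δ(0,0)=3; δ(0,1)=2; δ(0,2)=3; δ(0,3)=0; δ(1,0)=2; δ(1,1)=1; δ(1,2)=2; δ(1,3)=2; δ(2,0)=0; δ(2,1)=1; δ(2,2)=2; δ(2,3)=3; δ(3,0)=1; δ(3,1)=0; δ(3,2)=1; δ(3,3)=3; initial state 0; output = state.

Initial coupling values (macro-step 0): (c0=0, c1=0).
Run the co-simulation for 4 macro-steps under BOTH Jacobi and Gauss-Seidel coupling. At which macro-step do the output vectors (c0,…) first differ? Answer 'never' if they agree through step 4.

[Jacobi] macro 1: S0 reads c1=0 → after 1×micro: 4; S1 reads c0=0 → after 2×micro: 1 ⇒ (c0=4, c1=1)
[Jacobi] macro 2: S0 reads c1=1 → after 1×micro: -1; S1 reads c0=4 → after 2×micro: 0 ⇒ (c0=-1, c1=0)
[Jacobi] macro 3: S0 reads c1=0 → after 1×micro: 4; S1 reads c0=-1 → after 2×micro: 0 ⇒ (c0=4, c1=0)
[Jacobi] macro 4: S0 reads c1=0 → after 1×micro: 4; S1 reads c0=4 → after 2×micro: 1 ⇒ (c0=4, c1=1)
[Gauss-Seidel] macro 1: S0 reads c1=0 → after 1×micro: 4; S1 reads c0=4 → after 2×micro: 1 ⇒ (c0=4, c1=1)
[Gauss-Seidel] macro 2: S0 reads c1=1 → after 1×micro: -1; S1 reads c0=-1 → after 2×micro: 3 ⇒ (c0=-1, c1=3)
[Gauss-Seidel] macro 3: S0 reads c1=3 → after 1×micro: -2; S1 reads c0=-2 → after 2×micro: 2 ⇒ (c0=-2, c1=2)
[Gauss-Seidel] macro 4: S0 reads c1=2 → after 1×micro: -1; S1 reads c0=-1 → after 2×micro: 3 ⇒ (c0=-1, c1=3)

first divergence at macro-step: 2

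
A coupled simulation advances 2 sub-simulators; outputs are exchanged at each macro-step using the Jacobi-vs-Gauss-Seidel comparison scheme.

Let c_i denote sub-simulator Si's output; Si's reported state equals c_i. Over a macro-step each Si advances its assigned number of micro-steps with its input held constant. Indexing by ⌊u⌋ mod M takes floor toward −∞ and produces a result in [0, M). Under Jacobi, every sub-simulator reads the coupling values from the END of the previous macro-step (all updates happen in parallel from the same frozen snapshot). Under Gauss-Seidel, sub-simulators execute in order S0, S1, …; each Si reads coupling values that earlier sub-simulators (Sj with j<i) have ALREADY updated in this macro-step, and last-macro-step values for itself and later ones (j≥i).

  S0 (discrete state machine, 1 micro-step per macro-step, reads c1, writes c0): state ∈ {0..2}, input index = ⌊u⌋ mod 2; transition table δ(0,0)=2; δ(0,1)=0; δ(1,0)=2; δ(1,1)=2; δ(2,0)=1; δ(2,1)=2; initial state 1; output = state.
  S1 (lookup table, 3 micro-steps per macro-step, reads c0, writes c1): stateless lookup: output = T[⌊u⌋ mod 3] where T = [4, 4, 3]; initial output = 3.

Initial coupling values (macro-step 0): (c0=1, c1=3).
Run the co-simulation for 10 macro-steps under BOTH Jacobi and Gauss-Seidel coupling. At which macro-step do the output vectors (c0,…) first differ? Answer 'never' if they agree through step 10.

[Jacobi] macro 1: S0 reads c1=3 → after 1×micro: 2; S1 reads c0=1 → after 3×micro: 4 ⇒ (c0=2, c1=4)
[Jacobi] macro 2: S0 reads c1=4 → after 1×micro: 1; S1 reads c0=2 → after 3×micro: 3 ⇒ (c0=1, c1=3)
[Jacobi] macro 3: S0 reads c1=3 → after 1×micro: 2; S1 reads c0=1 → after 3×micro: 4 ⇒ (c0=2, c1=4)
[Jacobi] macro 4: S0 reads c1=4 → after 1×micro: 1; S1 reads c0=2 → after 3×micro: 3 ⇒ (c0=1, c1=3)
[Jacobi] macro 5: S0 reads c1=3 → after 1×micro: 2; S1 reads c0=1 → after 3×micro: 4 ⇒ (c0=2, c1=4)
[Jacobi] macro 6: S0 reads c1=4 → after 1×micro: 1; S1 reads c0=2 → after 3×micro: 3 ⇒ (c0=1, c1=3)
[Jacobi] macro 7: S0 reads c1=3 → after 1×micro: 2; S1 reads c0=1 → after 3×micro: 4 ⇒ (c0=2, c1=4)
[Jacobi] macro 8: S0 reads c1=4 → after 1×micro: 1; S1 reads c0=2 → after 3×micro: 3 ⇒ (c0=1, c1=3)
[Jacobi] macro 9: S0 reads c1=3 → after 1×micro: 2; S1 reads c0=1 → after 3×micro: 4 ⇒ (c0=2, c1=4)
[Jacobi] macro 10: S0 reads c1=4 → after 1×micro: 1; S1 reads c0=2 → after 3×micro: 3 ⇒ (c0=1, c1=3)
[Gauss-Seidel] macro 1: S0 reads c1=3 → after 1×micro: 2; S1 reads c0=2 → after 3×micro: 3 ⇒ (c0=2, c1=3)
[Gauss-Seidel] macro 2: S0 reads c1=3 → after 1×micro: 2; S1 reads c0=2 → after 3×micro: 3 ⇒ (c0=2, c1=3)
[Gauss-Seidel] macro 3: S0 reads c1=3 → after 1×micro: 2; S1 reads c0=2 → after 3×micro: 3 ⇒ (c0=2, c1=3)
[Gauss-Seidel] macro 4: S0 reads c1=3 → after 1×micro: 2; S1 reads c0=2 → after 3×micro: 3 ⇒ (c0=2, c1=3)
[Gauss-Seidel] macro 5: S0 reads c1=3 → after 1×micro: 2; S1 reads c0=2 → after 3×micro: 3 ⇒ (c0=2, c1=3)
[Gauss-Seidel] macro 6: S0 reads c1=3 → after 1×micro: 2; S1 reads c0=2 → after 3×micro: 3 ⇒ (c0=2, c1=3)
[Gauss-Seidel] macro 7: S0 reads c1=3 → after 1×micro: 2; S1 reads c0=2 → after 3×micro: 3 ⇒ (c0=2, c1=3)
[Gauss-Seidel] macro 8: S0 reads c1=3 → after 1×micro: 2; S1 reads c0=2 → after 3×micro: 3 ⇒ (c0=2, c1=3)
[Gauss-Seidel] macro 9: S0 reads c1=3 → after 1×micro: 2; S1 reads c0=2 → after 3×micro: 3 ⇒ (c0=2, c1=3)
[Gauss-Seidel] macro 10: S0 reads c1=3 → after 1×micro: 2; S1 reads c0=2 → after 3×micro: 3 ⇒ (c0=2, c1=3)

first divergence at macro-step: 1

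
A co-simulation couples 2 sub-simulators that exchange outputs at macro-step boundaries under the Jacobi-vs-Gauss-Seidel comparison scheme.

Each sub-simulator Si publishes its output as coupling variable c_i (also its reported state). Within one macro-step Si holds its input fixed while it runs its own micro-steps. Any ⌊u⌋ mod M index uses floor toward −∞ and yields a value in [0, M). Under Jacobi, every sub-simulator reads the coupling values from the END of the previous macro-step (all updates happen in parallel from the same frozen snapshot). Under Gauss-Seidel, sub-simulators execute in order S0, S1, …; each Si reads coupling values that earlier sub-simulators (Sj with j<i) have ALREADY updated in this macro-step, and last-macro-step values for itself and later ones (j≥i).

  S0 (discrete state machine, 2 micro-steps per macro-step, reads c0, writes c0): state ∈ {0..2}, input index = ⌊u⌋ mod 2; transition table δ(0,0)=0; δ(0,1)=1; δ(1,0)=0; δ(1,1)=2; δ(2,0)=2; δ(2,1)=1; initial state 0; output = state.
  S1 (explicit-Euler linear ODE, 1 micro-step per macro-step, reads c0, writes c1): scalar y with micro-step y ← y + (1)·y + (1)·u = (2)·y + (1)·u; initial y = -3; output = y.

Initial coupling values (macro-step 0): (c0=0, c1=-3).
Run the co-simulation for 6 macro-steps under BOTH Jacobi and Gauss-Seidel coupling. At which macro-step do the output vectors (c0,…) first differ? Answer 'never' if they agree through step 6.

first divergence at macro-step: never

[Jacobi] macro 1: S0 reads c0=0 → after 2×micro: 0; S1 reads c0=0 → after 1×micro: -6 ⇒ (c0=0, c1=-6)
[Jacobi] macro 2: S0 reads c0=0 → after 2×micro: 0; S1 reads c0=0 → after 1×micro: -12 ⇒ (c0=0, c1=-12)
[Jacobi] macro 3: S0 reads c0=0 → after 2×micro: 0; S1 reads c0=0 → after 1×micro: -24 ⇒ (c0=0, c1=-24)
[Jacobi] macro 4: S0 reads c0=0 → after 2×micro: 0; S1 reads c0=0 → after 1×micro: -48 ⇒ (c0=0, c1=-48)
[Jacobi] macro 5: S0 reads c0=0 → after 2×micro: 0; S1 reads c0=0 → after 1×micro: -96 ⇒ (c0=0, c1=-96)
[Jacobi] macro 6: S0 reads c0=0 → after 2×micro: 0; S1 reads c0=0 → after 1×micro: -192 ⇒ (c0=0, c1=-192)
[Gauss-Seidel] macro 1: S0 reads c0=0 → after 2×micro: 0; S1 reads c0=0 → after 1×micro: -6 ⇒ (c0=0, c1=-6)
[Gauss-Seidel] macro 2: S0 reads c0=0 → after 2×micro: 0; S1 reads c0=0 → after 1×micro: -12 ⇒ (c0=0, c1=-12)
[Gauss-Seidel] macro 3: S0 reads c0=0 → after 2×micro: 0; S1 reads c0=0 → after 1×micro: -24 ⇒ (c0=0, c1=-24)
[Gauss-Seidel] macro 4: S0 reads c0=0 → after 2×micro: 0; S1 reads c0=0 → after 1×micro: -48 ⇒ (c0=0, c1=-48)
[Gauss-Seidel] macro 5: S0 reads c0=0 → after 2×micro: 0; S1 reads c0=0 → after 1×micro: -96 ⇒ (c0=0, c1=-96)
[Gauss-Seidel] macro 6: S0 reads c0=0 → after 2×micro: 0; S1 reads c0=0 → after 1×micro: -192 ⇒ (c0=0, c1=-192)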